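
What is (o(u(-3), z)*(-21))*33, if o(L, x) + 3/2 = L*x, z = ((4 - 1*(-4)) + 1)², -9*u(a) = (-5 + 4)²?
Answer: 14553/2 ≈ 7276.5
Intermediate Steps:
u(a) = -⅑ (u(a) = -(-5 + 4)²/9 = -⅑*(-1)² = -⅑*1 = -⅑)
z = 81 (z = ((4 + 4) + 1)² = (8 + 1)² = 9² = 81)
o(L, x) = -3/2 + L*x
(o(u(-3), z)*(-21))*33 = ((-3/2 - ⅑*81)*(-21))*33 = ((-3/2 - 9)*(-21))*33 = -21/2*(-21)*33 = (441/2)*33 = 14553/2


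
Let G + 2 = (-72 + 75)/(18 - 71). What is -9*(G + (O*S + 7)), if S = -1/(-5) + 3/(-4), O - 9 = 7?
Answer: 9198/265 ≈ 34.709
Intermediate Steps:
O = 16 (O = 9 + 7 = 16)
S = -11/20 (S = -1*(-⅕) + 3*(-¼) = ⅕ - ¾ = -11/20 ≈ -0.55000)
G = -109/53 (G = -2 + (-72 + 75)/(18 - 71) = -2 + 3/(-53) = -2 + 3*(-1/53) = -2 - 3/53 = -109/53 ≈ -2.0566)
-9*(G + (O*S + 7)) = -9*(-109/53 + (16*(-11/20) + 7)) = -9*(-109/53 + (-44/5 + 7)) = -9*(-109/53 - 9/5) = -9*(-1022/265) = 9198/265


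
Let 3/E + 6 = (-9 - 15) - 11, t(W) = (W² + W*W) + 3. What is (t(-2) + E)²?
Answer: 200704/1681 ≈ 119.40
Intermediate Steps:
t(W) = 3 + 2*W² (t(W) = (W² + W²) + 3 = 2*W² + 3 = 3 + 2*W²)
E = -3/41 (E = 3/(-6 + ((-9 - 15) - 11)) = 3/(-6 + (-24 - 11)) = 3/(-6 - 35) = 3/(-41) = 3*(-1/41) = -3/41 ≈ -0.073171)
(t(-2) + E)² = ((3 + 2*(-2)²) - 3/41)² = ((3 + 2*4) - 3/41)² = ((3 + 8) - 3/41)² = (11 - 3/41)² = (448/41)² = 200704/1681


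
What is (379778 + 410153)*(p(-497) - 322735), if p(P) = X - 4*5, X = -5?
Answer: -254958129560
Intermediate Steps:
p(P) = -25 (p(P) = -5 - 4*5 = -5 - 20 = -25)
(379778 + 410153)*(p(-497) - 322735) = (379778 + 410153)*(-25 - 322735) = 789931*(-322760) = -254958129560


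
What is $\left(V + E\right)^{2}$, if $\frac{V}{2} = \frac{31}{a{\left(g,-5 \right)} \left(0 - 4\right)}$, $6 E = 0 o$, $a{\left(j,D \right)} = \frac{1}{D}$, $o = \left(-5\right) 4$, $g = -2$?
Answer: $\frac{24025}{4} \approx 6006.3$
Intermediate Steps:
$o = -20$
$E = 0$ ($E = \frac{0 \left(-20\right)}{6} = \frac{1}{6} \cdot 0 = 0$)
$V = \frac{155}{2}$ ($V = 2 \frac{31}{\frac{1}{-5} \left(0 - 4\right)} = 2 \frac{31}{\left(- \frac{1}{5}\right) \left(0 - 4\right)} = 2 \frac{31}{\left(- \frac{1}{5}\right) \left(-4\right)} = 2 \frac{31}{\frac{4}{5}} = 2 \cdot 31 \cdot \frac{5}{4} = 2 \cdot \frac{155}{4} = \frac{155}{2} \approx 77.5$)
$\left(V + E\right)^{2} = \left(\frac{155}{2} + 0\right)^{2} = \left(\frac{155}{2}\right)^{2} = \frac{24025}{4}$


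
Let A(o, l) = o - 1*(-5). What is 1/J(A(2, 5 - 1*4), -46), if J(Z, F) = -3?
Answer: -⅓ ≈ -0.33333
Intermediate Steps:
A(o, l) = 5 + o (A(o, l) = o + 5 = 5 + o)
1/J(A(2, 5 - 1*4), -46) = 1/(-3) = -⅓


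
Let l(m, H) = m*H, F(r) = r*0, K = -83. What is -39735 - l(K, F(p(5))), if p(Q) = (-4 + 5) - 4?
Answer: -39735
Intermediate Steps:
p(Q) = -3 (p(Q) = 1 - 4 = -3)
F(r) = 0
l(m, H) = H*m
-39735 - l(K, F(p(5))) = -39735 - 0*(-83) = -39735 - 1*0 = -39735 + 0 = -39735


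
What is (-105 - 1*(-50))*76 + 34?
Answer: -4146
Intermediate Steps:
(-105 - 1*(-50))*76 + 34 = (-105 + 50)*76 + 34 = -55*76 + 34 = -4180 + 34 = -4146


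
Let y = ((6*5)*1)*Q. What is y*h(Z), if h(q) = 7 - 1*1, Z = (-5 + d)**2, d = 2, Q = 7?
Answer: 1260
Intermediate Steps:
y = 210 (y = ((6*5)*1)*7 = (30*1)*7 = 30*7 = 210)
Z = 9 (Z = (-5 + 2)**2 = (-3)**2 = 9)
h(q) = 6 (h(q) = 7 - 1 = 6)
y*h(Z) = 210*6 = 1260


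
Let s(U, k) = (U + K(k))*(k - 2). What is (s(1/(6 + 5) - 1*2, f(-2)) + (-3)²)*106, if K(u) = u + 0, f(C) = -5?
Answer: 66886/11 ≈ 6080.5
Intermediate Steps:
K(u) = u
s(U, k) = (-2 + k)*(U + k) (s(U, k) = (U + k)*(k - 2) = (U + k)*(-2 + k) = (-2 + k)*(U + k))
(s(1/(6 + 5) - 1*2, f(-2)) + (-3)²)*106 = (((-5)² - 2*(1/(6 + 5) - 1*2) - 2*(-5) + (1/(6 + 5) - 1*2)*(-5)) + (-3)²)*106 = ((25 - 2*(1/11 - 2) + 10 + (1/11 - 2)*(-5)) + 9)*106 = ((25 - 2*(-21/11) + 10 - 21/11*(-5)) + 9)*106 = ((25 + 42/11 + 10 + 105/11) + 9)*106 = (532/11 + 9)*106 = (631/11)*106 = 66886/11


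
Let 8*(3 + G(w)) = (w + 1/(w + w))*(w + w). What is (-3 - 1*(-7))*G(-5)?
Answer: 27/2 ≈ 13.500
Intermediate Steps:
G(w) = -3 + w*(w + 1/(2*w))/4 (G(w) = -3 + ((w + 1/(w + w))*(w + w))/8 = -3 + ((w + 1/(2*w))*(2*w))/8 = -3 + (2*w*(w + 1/(2*w)))/8 = -3 + w*(w + 1/(2*w))/4)
(-3 - 1*(-7))*G(-5) = (-3 - 1*(-7))*(-23/8 + (¼)*(-5)²) = (-3 + 7)*(-23/8 + (¼)*25) = 4*(-23/8 + 25/4) = 4*(27/8) = 27/2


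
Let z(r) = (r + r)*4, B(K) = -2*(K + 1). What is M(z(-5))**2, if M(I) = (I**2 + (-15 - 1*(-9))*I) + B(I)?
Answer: 3678724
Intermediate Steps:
B(K) = -2 - 2*K (B(K) = -2*(1 + K) = -2 - 2*K)
z(r) = 8*r (z(r) = (2*r)*4 = 8*r)
M(I) = -2 + I**2 - 8*I (M(I) = (I**2 + (-15 - 1*(-9))*I) + (-2 - 2*I) = (I**2 + (-15 + 9)*I) + (-2 - 2*I) = (I**2 - 6*I) + (-2 - 2*I) = -2 + I**2 - 8*I)
M(z(-5))**2 = (-2 + (8*(-5))**2 - 64*(-5))**2 = (-2 + (-40)**2 - 8*(-40))**2 = (-2 + 1600 + 320)**2 = 1918**2 = 3678724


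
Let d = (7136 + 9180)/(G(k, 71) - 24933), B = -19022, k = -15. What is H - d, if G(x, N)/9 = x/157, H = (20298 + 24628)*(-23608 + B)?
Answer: -1874313618778117/978654 ≈ -1.9152e+9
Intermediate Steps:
H = -1915195380 (H = (20298 + 24628)*(-23608 - 19022) = 44926*(-42630) = -1915195380)
G(x, N) = 9*x/157 (G(x, N) = 9*(x/157) = 9*x/157)
d = -640403/978654 (d = (7136 + 9180)/((9/157)*(-15) - 24933) = 16316/(-135/157 - 24933) = 16316/(-3914616/157) = 16316*(-157/3914616) = -640403/978654 ≈ -0.65437)
H - d = -1915195380 - 1*(-640403/978654) = -1915195380 + 640403/978654 = -1874313618778117/978654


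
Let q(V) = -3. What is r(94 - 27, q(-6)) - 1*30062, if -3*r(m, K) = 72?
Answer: -30086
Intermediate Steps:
r(m, K) = -24 (r(m, K) = -⅓*72 = -24)
r(94 - 27, q(-6)) - 1*30062 = -24 - 1*30062 = -24 - 30062 = -30086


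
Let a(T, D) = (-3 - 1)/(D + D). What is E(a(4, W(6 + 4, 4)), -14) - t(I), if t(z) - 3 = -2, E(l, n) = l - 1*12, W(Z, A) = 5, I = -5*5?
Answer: -67/5 ≈ -13.400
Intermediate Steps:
I = -25
a(T, D) = -2/D (a(T, D) = -4*1/(2*D) = -2/D)
E(l, n) = -12 + l (E(l, n) = l - 12 = -12 + l)
t(z) = 1 (t(z) = 3 - 2 = 1)
E(a(4, W(6 + 4, 4)), -14) - t(I) = (-12 - 2/5) - 1*1 = (-12 - 2*⅕) - 1 = (-12 - ⅖) - 1 = -62/5 - 1 = -67/5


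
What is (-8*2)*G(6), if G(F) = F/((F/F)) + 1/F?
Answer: -296/3 ≈ -98.667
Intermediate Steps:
G(F) = F + 1/F (G(F) = F/1 + 1/F = F*1 + 1/F = F + 1/F)
(-8*2)*G(6) = (-8*2)*(6 + 1/6) = -16*(6 + ⅙) = -16*37/6 = -296/3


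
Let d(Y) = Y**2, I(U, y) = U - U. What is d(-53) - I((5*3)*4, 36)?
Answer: 2809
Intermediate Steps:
I(U, y) = 0
d(-53) - I((5*3)*4, 36) = (-53)**2 - 1*0 = 2809 + 0 = 2809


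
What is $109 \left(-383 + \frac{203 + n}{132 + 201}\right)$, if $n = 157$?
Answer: $- \frac{1540279}{37} \approx -41629.0$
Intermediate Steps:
$109 \left(-383 + \frac{203 + n}{132 + 201}\right) = 109 \left(-383 + \frac{203 + 157}{132 + 201}\right) = 109 \left(-383 + \frac{360}{333}\right) = 109 \left(-383 + 360 \cdot \frac{1}{333}\right) = 109 \left(-383 + \frac{40}{37}\right) = 109 \left(- \frac{14131}{37}\right) = - \frac{1540279}{37}$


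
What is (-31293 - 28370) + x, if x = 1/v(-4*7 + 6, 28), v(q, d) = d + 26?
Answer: -3221801/54 ≈ -59663.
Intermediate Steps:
v(q, d) = 26 + d
x = 1/54 (x = 1/(26 + 28) = 1/54 ≈ 0.018519)
(-31293 - 28370) + x = (-31293 - 28370) + 1/54 = -59663 + 1/54 = -3221801/54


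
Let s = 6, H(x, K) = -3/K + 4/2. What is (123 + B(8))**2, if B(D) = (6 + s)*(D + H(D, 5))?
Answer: 1390041/25 ≈ 55602.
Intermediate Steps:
H(x, K) = 2 - 3/K (H(x, K) = -3/K + 4*(1/2) = -3/K + 2 = 2 - 3/K)
B(D) = 84/5 + 12*D (B(D) = (6 + 6)*(D + (2 - 3/5)) = 12*(D + (2 - 3*1/5)) = 12*(D + (2 - 3/5)) = 12*(D + 7/5) = 12*(7/5 + D) = 84/5 + 12*D)
(123 + B(8))**2 = (123 + (84/5 + 12*8))**2 = (123 + (84/5 + 96))**2 = (123 + 564/5)**2 = (1179/5)**2 = 1390041/25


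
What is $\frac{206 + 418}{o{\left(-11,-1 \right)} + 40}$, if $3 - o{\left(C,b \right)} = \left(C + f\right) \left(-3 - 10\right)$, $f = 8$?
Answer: $156$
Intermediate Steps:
$o{\left(C,b \right)} = 107 + 13 C$ ($o{\left(C,b \right)} = 3 - \left(C + 8\right) \left(-3 - 10\right) = 3 - \left(8 + C\right) \left(-13\right) = 3 - \left(-104 - 13 C\right) = 3 + \left(104 + 13 C\right) = 107 + 13 C$)
$\frac{206 + 418}{o{\left(-11,-1 \right)} + 40} = \frac{206 + 418}{\left(107 + 13 \left(-11\right)\right) + 40} = \frac{624}{\left(107 - 143\right) + 40} = \frac{624}{-36 + 40} = \frac{624}{4} = 624 \cdot \frac{1}{4} = 156$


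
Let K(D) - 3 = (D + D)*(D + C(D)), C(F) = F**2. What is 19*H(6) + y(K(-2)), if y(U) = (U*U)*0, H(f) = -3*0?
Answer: 0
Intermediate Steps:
H(f) = 0
K(D) = 3 + 2*D*(D + D**2) (K(D) = 3 + (D + D)*(D + D**2) = 3 + (2*D)*(D + D**2) = 3 + 2*D*(D + D**2))
y(U) = 0 (y(U) = U**2*0 = 0)
19*H(6) + y(K(-2)) = 19*0 + 0 = 0 + 0 = 0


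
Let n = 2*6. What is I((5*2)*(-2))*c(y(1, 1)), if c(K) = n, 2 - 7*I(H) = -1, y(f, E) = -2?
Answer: 36/7 ≈ 5.1429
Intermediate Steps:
I(H) = 3/7 (I(H) = 2/7 - ⅐*(-1) = 2/7 + ⅐ = 3/7)
n = 12
c(K) = 12
I((5*2)*(-2))*c(y(1, 1)) = (3/7)*12 = 36/7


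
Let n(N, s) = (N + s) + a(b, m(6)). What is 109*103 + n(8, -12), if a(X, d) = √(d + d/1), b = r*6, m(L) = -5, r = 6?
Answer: 11223 + I*√10 ≈ 11223.0 + 3.1623*I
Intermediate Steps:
b = 36 (b = 6*6 = 36)
a(X, d) = √2*√d (a(X, d) = √(d + d*1) = √(d + d) = √(2*d) = √2*√d)
n(N, s) = N + s + I*√10 (n(N, s) = (N + s) + √2*√(-5) = (N + s) + √2*(I*√5) = (N + s) + I*√10 = N + s + I*√10)
109*103 + n(8, -12) = 109*103 + (8 - 12 + I*√10) = 11227 + (-4 + I*√10) = 11223 + I*√10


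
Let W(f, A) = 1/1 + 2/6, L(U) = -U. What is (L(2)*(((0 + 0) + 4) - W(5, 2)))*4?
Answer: -64/3 ≈ -21.333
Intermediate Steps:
W(f, A) = 4/3 (W(f, A) = 1*1 + 2*(1/6) = 1 + 1/3 = 4/3)
(L(2)*(((0 + 0) + 4) - W(5, 2)))*4 = ((-1*2)*(((0 + 0) + 4) - 1*4/3))*4 = -2*((0 + 4) - 4/3)*4 = -2*(4 - 4/3)*4 = -2*8/3*4 = -16/3*4 = -64/3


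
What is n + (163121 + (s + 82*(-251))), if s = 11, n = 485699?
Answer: 628249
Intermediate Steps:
n + (163121 + (s + 82*(-251))) = 485699 + (163121 + (11 + 82*(-251))) = 485699 + (163121 + (11 - 20582)) = 485699 + (163121 - 20571) = 485699 + 142550 = 628249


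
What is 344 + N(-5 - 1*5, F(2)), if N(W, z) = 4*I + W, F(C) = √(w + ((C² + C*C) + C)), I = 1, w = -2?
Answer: 338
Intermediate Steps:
F(C) = √(-2 + C + 2*C²) (F(C) = √(-2 + ((C² + C*C) + C)) = √(-2 + ((C² + C²) + C)) = √(-2 + (2*C² + C)) = √(-2 + (C + 2*C²)) = √(-2 + C + 2*C²))
N(W, z) = 4 + W (N(W, z) = 4*1 + W = 4 + W)
344 + N(-5 - 1*5, F(2)) = 344 + (4 + (-5 - 1*5)) = 344 + (4 + (-5 - 5)) = 344 + (4 - 10) = 344 - 6 = 338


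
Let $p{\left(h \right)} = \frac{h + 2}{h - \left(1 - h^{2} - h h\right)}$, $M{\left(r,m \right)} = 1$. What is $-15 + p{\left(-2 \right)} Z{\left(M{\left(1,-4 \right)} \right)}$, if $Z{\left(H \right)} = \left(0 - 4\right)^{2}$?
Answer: $-15$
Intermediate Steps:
$p{\left(h \right)} = \frac{2 + h}{-1 + h + 2 h^{2}}$ ($p{\left(h \right)} = \frac{2 + h}{h + \left(\left(h^{2} + h^{2}\right) - 1\right)} = \frac{2 + h}{h + \left(2 h^{2} - 1\right)} = \frac{2 + h}{h + \left(-1 + 2 h^{2}\right)} = \frac{2 + h}{-1 + h + 2 h^{2}}$)
$Z{\left(H \right)} = 16$ ($Z{\left(H \right)} = \left(-4\right)^{2} = 16$)
$-15 + p{\left(-2 \right)} Z{\left(M{\left(1,-4 \right)} \right)} = -15 + \frac{2 - 2}{-1 - 2 + 2 \left(-2\right)^{2}} \cdot 16 = -15 + \frac{1}{-1 - 2 + 2 \cdot 4} \cdot 0 \cdot 16 = -15 + \frac{1}{-1 - 2 + 8} \cdot 0 \cdot 16 = -15 + \frac{1}{5} \cdot 0 \cdot 16 = -15 + 0 \cdot 16 = -15 + 0 = -15$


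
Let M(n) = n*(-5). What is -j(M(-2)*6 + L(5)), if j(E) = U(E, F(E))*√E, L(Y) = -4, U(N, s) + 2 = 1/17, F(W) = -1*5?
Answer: 66*√14/17 ≈ 14.526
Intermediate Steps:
F(W) = -5
U(N, s) = -33/17 (U(N, s) = -2 + 1/17 = -33/17)
M(n) = -5*n
j(E) = -33*√E/17
-j(M(-2)*6 + L(5)) = -(-33)*√(-5*(-2)*6 - 4)/17 = -(-33)*√(10*6 - 4)/17 = -(-33)*√(60 - 4)/17 = -(-33)*√56/17 = -(-33)*2*√14/17 = -(-66)*√14/17 = 66*√14/17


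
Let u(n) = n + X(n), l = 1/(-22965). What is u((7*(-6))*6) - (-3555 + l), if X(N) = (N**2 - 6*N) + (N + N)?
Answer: 1557371476/22965 ≈ 67815.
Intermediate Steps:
X(N) = N**2 - 4*N (X(N) = (N**2 - 6*N) + 2*N = N**2 - 4*N)
l = -1/22965 ≈ -4.3545e-5
u(n) = n + n*(-4 + n)
u((7*(-6))*6) - (-3555 + l) = ((7*(-6))*6)*(-3 + (7*(-6))*6) - (-3555 - 1/22965) = (-42*6)*(-3 - 42*6) - 1*(-81640576/22965) = -252*(-3 - 252) + 81640576/22965 = -252*(-255) + 81640576/22965 = 64260 + 81640576/22965 = 1557371476/22965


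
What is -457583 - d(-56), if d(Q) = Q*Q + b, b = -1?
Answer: -460718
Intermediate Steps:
d(Q) = -1 + Q² (d(Q) = Q*Q - 1 = Q² - 1 = -1 + Q²)
-457583 - d(-56) = -457583 - (-1 + (-56)²) = -457583 - (-1 + 3136) = -457583 - 1*3135 = -457583 - 3135 = -460718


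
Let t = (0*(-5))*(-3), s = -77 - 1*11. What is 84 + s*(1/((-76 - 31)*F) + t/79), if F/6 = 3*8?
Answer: 161795/1926 ≈ 84.006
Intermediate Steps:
s = -88 (s = -77 - 11 = -88)
t = 0 (t = 0*(-3) = 0)
F = 144 (F = 6*(3*8) = 6*24 = 144)
84 + s*(1/((-76 - 31)*F) + t/79) = 84 - 88*(1/(-76 - 31*144) + 0/79) = 84 - 88*((1/144)/(-107) + 0*(1/79)) = 84 - 88*(-1/107*1/144 + 0) = 84 - 88*(-1/15408 + 0) = 84 - 88*(-1/15408) = 84 + 11/1926 = 161795/1926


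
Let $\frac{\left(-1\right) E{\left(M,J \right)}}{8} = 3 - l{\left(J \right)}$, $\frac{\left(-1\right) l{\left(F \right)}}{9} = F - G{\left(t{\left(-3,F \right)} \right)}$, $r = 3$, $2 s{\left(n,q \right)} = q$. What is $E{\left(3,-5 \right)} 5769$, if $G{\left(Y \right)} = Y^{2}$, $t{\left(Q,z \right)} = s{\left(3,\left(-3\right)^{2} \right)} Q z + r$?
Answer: $2066421186$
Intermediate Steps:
$s{\left(n,q \right)} = \frac{q}{2}$
$t{\left(Q,z \right)} = 3 + \frac{9 Q z}{2}$ ($t{\left(Q,z \right)} = \frac{\left(-3\right)^{2}}{2} Q z + 3 = \frac{1}{2} \cdot 9 Q z + 3 = \frac{9 Q}{2} z + 3 = \frac{9 Q z}{2} + 3 = 3 + \frac{9 Q z}{2}$)
$l{\left(F \right)} = - 9 F + 9 \left(3 - \frac{27 F}{2}\right)^{2}$ ($l{\left(F \right)} = - 9 \left(F - \left(3 + \frac{9}{2} \left(-3\right) F\right)^{2}\right) = - 9 \left(F - \left(3 - \frac{27 F}{2}\right)^{2}\right) = - 9 F + 9 \left(3 - \frac{27 F}{2}\right)^{2}$)
$E{\left(M,J \right)} = 624 - 5904 J + 13122 J^{2}$ ($E{\left(M,J \right)} = - 8 \left(3 - \left(81 - 738 J + \frac{6561 J^{2}}{4}\right)\right) = - 8 \left(-78 + 738 J - \frac{6561 J^{2}}{4}\right) = 624 - 5904 J + 13122 J^{2}$)
$E{\left(3,-5 \right)} 5769 = \left(624 - -29520 + 13122 \left(-5\right)^{2}\right) 5769 = \left(624 + 29520 + 13122 \cdot 25\right) 5769 = \left(624 + 29520 + 328050\right) 5769 = 358194 \cdot 5769 = 2066421186$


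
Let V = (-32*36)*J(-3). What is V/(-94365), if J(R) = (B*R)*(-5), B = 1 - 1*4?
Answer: -128/233 ≈ -0.54936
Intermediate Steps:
B = -3 (B = 1 - 4 = -3)
J(R) = 15*R (J(R) = -3*R*(-5) = 15*R)
V = 51840 (V = (-32*36)*(15*(-3)) = -1152*(-45) = 51840)
V/(-94365) = 51840/(-94365) = 51840*(-1/94365) = -128/233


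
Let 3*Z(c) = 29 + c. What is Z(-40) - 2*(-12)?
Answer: 61/3 ≈ 20.333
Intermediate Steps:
Z(c) = 29/3 + c/3 (Z(c) = (29 + c)/3 = 29/3 + c/3)
Z(-40) - 2*(-12) = (29/3 + (⅓)*(-40)) - 2*(-12) = (29/3 - 40/3) - 1*(-24) = -11/3 + 24 = 61/3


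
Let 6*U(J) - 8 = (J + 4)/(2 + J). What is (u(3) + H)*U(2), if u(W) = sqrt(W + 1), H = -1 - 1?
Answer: 0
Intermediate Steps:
H = -2
U(J) = 4/3 + (4 + J)/(6*(2 + J)) (U(J) = 4/3 + ((J + 4)/(2 + J))/6 = 4/3 + ((4 + J)/(2 + J))/6 = 4/3 + (4 + J)/(6*(2 + J)))
u(W) = sqrt(1 + W)
(u(3) + H)*U(2) = (sqrt(1 + 3) - 2)*((20 + 9*2)/(6*(2 + 2))) = (sqrt(4) - 2)*((1/6)*(20 + 18)/4) = (2 - 2)*((1/6)*(1/4)*38) = 0*(19/12) = 0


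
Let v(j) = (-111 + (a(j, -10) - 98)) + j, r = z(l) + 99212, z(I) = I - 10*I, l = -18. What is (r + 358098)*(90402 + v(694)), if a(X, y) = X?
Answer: 41895743232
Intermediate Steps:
z(I) = -9*I
r = 99374 (r = -9*(-18) + 99212 = 162 + 99212 = 99374)
v(j) = -209 + 2*j (v(j) = (-111 + (j - 98)) + j = (-111 + (-98 + j)) + j = (-209 + j) + j = -209 + 2*j)
(r + 358098)*(90402 + v(694)) = (99374 + 358098)*(90402 + (-209 + 2*694)) = 457472*(90402 + (-209 + 1388)) = 457472*(90402 + 1179) = 457472*91581 = 41895743232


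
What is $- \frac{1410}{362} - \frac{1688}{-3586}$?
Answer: $- \frac{1111301}{324533} \approx -3.4243$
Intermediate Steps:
$- \frac{1410}{362} - \frac{1688}{-3586} = \left(-1410\right) \frac{1}{362} - - \frac{844}{1793} = - \frac{705}{181} + \frac{844}{1793} = - \frac{1111301}{324533}$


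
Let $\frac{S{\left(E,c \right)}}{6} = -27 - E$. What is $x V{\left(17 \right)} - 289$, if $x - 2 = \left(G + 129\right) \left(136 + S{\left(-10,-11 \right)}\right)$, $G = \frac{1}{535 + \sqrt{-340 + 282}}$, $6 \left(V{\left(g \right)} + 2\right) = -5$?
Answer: $- \frac{10926145310}{858849} + \frac{289 i \sqrt{58}}{858849} \approx -12722.0 + 0.0025627 i$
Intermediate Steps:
$V{\left(g \right)} = - \frac{17}{6}$ ($V{\left(g \right)} = -2 + \frac{1}{6} \left(-5\right) = -2 - \frac{5}{6} = - \frac{17}{6}$)
$S{\left(E,c \right)} = -162 - 6 E$ ($S{\left(E,c \right)} = 6 \left(-27 - E\right) = -162 - 6 E$)
$G = \frac{1}{535 + i \sqrt{58}}$ ($G = \frac{1}{535 + \sqrt{-58}} = \frac{1}{535 + i \sqrt{58}} \approx 0.0018688 - 2.66 \cdot 10^{-5} i$)
$x = \frac{1256227994}{286283} - \frac{34 i \sqrt{58}}{286283}$ ($x = 2 + \left(\left(\frac{535}{286283} - \frac{i \sqrt{58}}{286283}\right) + 129\right) \left(136 - 102\right) = 2 + \left(\frac{36931042}{286283} - \frac{i \sqrt{58}}{286283}\right) \left(136 + \left(-162 + 60\right)\right) = 2 + \left(\frac{36931042}{286283} - \frac{i \sqrt{58}}{286283}\right) \left(136 - 102\right) = 2 + \left(\frac{36931042}{286283} - \frac{i \sqrt{58}}{286283}\right) 34 = 2 + \left(\frac{1255655428}{286283} - \frac{34 i \sqrt{58}}{286283}\right) = \frac{1256227994}{286283} - \frac{34 i \sqrt{58}}{286283} \approx 4388.1 - 0.00090448 i$)
$x V{\left(17 \right)} - 289 = \left(\frac{1256227994}{286283} - \frac{34 i \sqrt{58}}{286283}\right) \left(- \frac{17}{6}\right) - 289 = \left(- \frac{10677937949}{858849} + \frac{289 i \sqrt{58}}{858849}\right) - 289 = - \frac{10926145310}{858849} + \frac{289 i \sqrt{58}}{858849}$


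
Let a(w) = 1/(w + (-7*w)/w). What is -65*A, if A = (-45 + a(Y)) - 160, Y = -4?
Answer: 146640/11 ≈ 13331.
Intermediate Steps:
a(w) = 1/(-7 + w) (a(w) = 1/(w - 7) = 1/(-7 + w))
A = -2256/11 (A = (-45 + 1/(-7 - 4)) - 160 = (-45 + 1/(-11)) - 160 = (-45 - 1/11) - 160 = -496/11 - 160 = -2256/11 ≈ -205.09)
-65*A = -65*(-2256/11) = 146640/11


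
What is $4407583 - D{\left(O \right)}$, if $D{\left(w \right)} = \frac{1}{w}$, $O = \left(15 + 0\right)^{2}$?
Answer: $\frac{991706174}{225} \approx 4.4076 \cdot 10^{6}$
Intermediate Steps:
$O = 225$ ($O = 15^{2} = 225$)
$4407583 - D{\left(O \right)} = 4407583 - \frac{1}{225} = \frac{991706174}{225}$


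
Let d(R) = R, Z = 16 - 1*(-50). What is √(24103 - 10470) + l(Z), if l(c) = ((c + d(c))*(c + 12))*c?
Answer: 679536 + √13633 ≈ 6.7965e+5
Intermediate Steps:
Z = 66 (Z = 16 + 50 = 66)
l(c) = 2*c²*(12 + c) (l(c) = ((c + c)*(c + 12))*c = ((2*c)*(12 + c))*c = (2*c*(12 + c))*c = 2*c²*(12 + c))
√(24103 - 10470) + l(Z) = √(24103 - 10470) + 2*66²*(12 + 66) = √13633 + 2*4356*78 = √13633 + 679536 = 679536 + √13633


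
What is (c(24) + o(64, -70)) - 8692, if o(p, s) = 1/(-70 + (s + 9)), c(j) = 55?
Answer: -1131448/131 ≈ -8637.0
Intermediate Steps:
o(p, s) = 1/(-61 + s) (o(p, s) = 1/(-70 + (9 + s)) = 1/(-61 + s))
(c(24) + o(64, -70)) - 8692 = (55 + 1/(-61 - 70)) - 8692 = (55 + 1/(-131)) - 8692 = (55 - 1/131) - 8692 = 7204/131 - 8692 = -1131448/131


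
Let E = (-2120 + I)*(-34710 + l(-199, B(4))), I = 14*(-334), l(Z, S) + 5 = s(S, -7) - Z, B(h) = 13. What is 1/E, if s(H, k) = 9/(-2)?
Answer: 1/234601318 ≈ 4.2626e-9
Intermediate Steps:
s(H, k) = -9/2 (s(H, k) = 9*(-1/2) = -9/2)
l(Z, S) = -19/2 - Z (l(Z, S) = -5 + (-9/2 - Z) = -19/2 - Z)
I = -4676
E = 234601318 (E = (-2120 - 4676)*(-34710 + (-19/2 - 1*(-199))) = -6796*(-34710 + (-19/2 + 199)) = -6796*(-34710 + 379/2) = -6796*(-69041/2) = 234601318)
1/E = 1/234601318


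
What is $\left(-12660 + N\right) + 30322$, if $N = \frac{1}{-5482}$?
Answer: $\frac{96823083}{5482} \approx 17662.0$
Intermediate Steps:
$N = - \frac{1}{5482} \approx -0.00018242$
$\left(-12660 + N\right) + 30322 = \left(-12660 - \frac{1}{5482}\right) + 30322 = - \frac{69402121}{5482} + 30322 = \frac{96823083}{5482}$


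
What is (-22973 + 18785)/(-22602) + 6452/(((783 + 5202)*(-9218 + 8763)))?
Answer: 1876471466/10258200225 ≈ 0.18292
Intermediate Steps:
(-22973 + 18785)/(-22602) + 6452/(((783 + 5202)*(-9218 + 8763))) = -4188*(-1/22602) + 6452/((5985*(-455))) = 698/3767 + 6452/(-2723175) = 698/3767 + 6452*(-1/2723175) = 698/3767 - 6452/2723175 = 1876471466/10258200225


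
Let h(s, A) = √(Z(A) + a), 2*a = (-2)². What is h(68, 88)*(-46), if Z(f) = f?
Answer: -138*√10 ≈ -436.39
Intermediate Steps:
a = 2 (a = (½)*(-2)² = (½)*4 = 2)
h(s, A) = √(2 + A) (h(s, A) = √(A + 2) = √(2 + A))
h(68, 88)*(-46) = √(2 + 88)*(-46) = √90*(-46) = (3*√10)*(-46) = -138*√10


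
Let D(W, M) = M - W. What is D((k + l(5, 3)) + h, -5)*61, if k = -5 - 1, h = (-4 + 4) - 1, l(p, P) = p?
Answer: -183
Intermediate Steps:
h = -1 (h = 0 - 1 = -1)
k = -6
D((k + l(5, 3)) + h, -5)*61 = (-5 - ((-6 + 5) - 1))*61 = (-5 - (-1 - 1))*61 = (-5 - 1*(-2))*61 = (-5 + 2)*61 = -3*61 = -183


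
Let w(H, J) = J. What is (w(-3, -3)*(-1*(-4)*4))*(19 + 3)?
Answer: -1056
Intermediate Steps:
(w(-3, -3)*(-1*(-4)*4))*(19 + 3) = (-3*(-1*(-4))*4)*(19 + 3) = -12*4*22 = -3*16*22 = -48*22 = -1056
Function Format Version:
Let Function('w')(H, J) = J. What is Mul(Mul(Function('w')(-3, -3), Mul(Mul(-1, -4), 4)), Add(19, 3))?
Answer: -1056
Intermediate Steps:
Mul(Mul(Function('w')(-3, -3), Mul(Mul(-1, -4), 4)), Add(19, 3)) = Mul(Mul(-3, Mul(Mul(-1, -4), 4)), Add(19, 3)) = Mul(Mul(-3, Mul(4, 4)), 22) = Mul(Mul(-3, 16), 22) = Mul(-48, 22) = -1056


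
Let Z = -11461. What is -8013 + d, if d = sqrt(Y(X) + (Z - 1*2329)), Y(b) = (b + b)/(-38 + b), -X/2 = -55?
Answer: -8013 + I*sqrt(496330)/6 ≈ -8013.0 + 117.42*I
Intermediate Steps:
X = 110 (X = -2*(-55) = 110)
Y(b) = 2*b/(-38 + b) (Y(b) = (2*b)/(-38 + b) = 2*b/(-38 + b))
d = I*sqrt(496330)/6 (d = sqrt(2*110/(-38 + 110) + (-11461 - 1*2329)) = sqrt(2*110/72 + (-11461 - 2329)) = sqrt(2*110*(1/72) - 13790) = sqrt(55/18 - 13790) = sqrt(-248165/18) = I*sqrt(496330)/6 ≈ 117.42*I)
-8013 + d = -8013 + I*sqrt(496330)/6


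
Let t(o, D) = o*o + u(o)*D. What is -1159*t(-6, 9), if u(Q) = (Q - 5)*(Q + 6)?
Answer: -41724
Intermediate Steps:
u(Q) = (-5 + Q)*(6 + Q)
t(o, D) = o**2 + D*(-30 + o + o**2) (t(o, D) = o*o + (-30 + o + o**2)*D = o**2 + D*(-30 + o + o**2))
-1159*t(-6, 9) = -1159*((-6)**2 + 9*(-30 - 6 + (-6)**2)) = -1159*(36 + 9*(-30 - 6 + 36)) = -1159*(36 + 9*0) = -1159*(36 + 0) = -1159*36 = -41724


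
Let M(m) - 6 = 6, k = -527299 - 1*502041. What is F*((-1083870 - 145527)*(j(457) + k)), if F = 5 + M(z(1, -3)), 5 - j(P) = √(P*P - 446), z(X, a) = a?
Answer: 21512843136915 + 20899749*√208403 ≈ 2.1522e+13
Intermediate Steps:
k = -1029340 (k = -527299 - 502041 = -1029340)
j(P) = 5 - √(-446 + P²) (j(P) = 5 - √(P*P - 446) = 5 - √(P² - 446) = 5 - √(-446 + P²))
M(m) = 12 (M(m) = 6 + 6 = 12)
F = 17 (F = 5 + 12 = 17)
F*((-1083870 - 145527)*(j(457) + k)) = 17*((-1083870 - 145527)*((5 - √(-446 + 457²)) - 1029340)) = 17*(-1229397*((5 - √(-446 + 208849)) - 1029340)) = 17*(-1229397*((5 - √208403) - 1029340)) = 17*(-1229397*(-1029335 - √208403)) = 17*(1265461360995 + 1229397*√208403) = 21512843136915 + 20899749*√208403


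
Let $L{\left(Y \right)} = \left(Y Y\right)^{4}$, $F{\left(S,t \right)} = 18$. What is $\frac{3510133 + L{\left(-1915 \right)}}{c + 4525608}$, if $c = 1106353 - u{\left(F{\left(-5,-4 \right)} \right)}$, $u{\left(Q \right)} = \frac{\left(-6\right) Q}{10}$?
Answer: $\frac{904316033153736570019503790}{28159859} \approx 3.2114 \cdot 10^{19}$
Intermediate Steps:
$L{\left(Y \right)} = Y^{8}$ ($L{\left(Y \right)} = \left(Y^{2}\right)^{4} = Y^{8}$)
$u{\left(Q \right)} = - \frac{3 Q}{5}$ ($u{\left(Q \right)} = - 6 Q \frac{1}{10} = - \frac{3 Q}{5}$)
$c = \frac{5531819}{5}$ ($c = 1106353 - \left(- \frac{3}{5}\right) 18 = 1106353 - - \frac{54}{5} = 1106353 + \frac{54}{5} = \frac{5531819}{5} \approx 1.1064 \cdot 10^{6}$)
$\frac{3510133 + L{\left(-1915 \right)}}{c + 4525608} = \frac{3510133 + \left(-1915\right)^{8}}{\frac{5531819}{5} + 4525608} = \frac{3510133 + 180863206630747314000390625}{\frac{28159859}{5}} = 180863206630747314003900758 \cdot \frac{5}{28159859} = \frac{904316033153736570019503790}{28159859}$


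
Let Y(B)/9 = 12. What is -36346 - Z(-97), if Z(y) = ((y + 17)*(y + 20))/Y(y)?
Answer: -982882/27 ≈ -36403.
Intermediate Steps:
Y(B) = 108 (Y(B) = 9*12 = 108)
Z(y) = (17 + y)*(20 + y)/108 (Z(y) = ((y + 17)*(y + 20))/108 = ((17 + y)*(20 + y))*(1/108) = (17 + y)*(20 + y)/108)
-36346 - Z(-97) = -36346 - (85/27 + (1/108)*(-97)² + (37/108)*(-97)) = -36346 - (85/27 + (1/108)*9409 - 3589/108) = -36346 - (85/27 + 9409/108 - 3589/108) = -36346 - 1*1540/27 = -36346 - 1540/27 = -982882/27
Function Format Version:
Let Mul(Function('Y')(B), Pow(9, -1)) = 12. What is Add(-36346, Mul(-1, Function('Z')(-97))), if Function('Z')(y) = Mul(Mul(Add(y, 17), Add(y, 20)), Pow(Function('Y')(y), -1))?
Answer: Rational(-982882, 27) ≈ -36403.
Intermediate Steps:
Function('Y')(B) = 108 (Function('Y')(B) = Mul(9, 12) = 108)
Function('Z')(y) = Mul(Rational(1, 108), Add(17, y), Add(20, y)) (Function('Z')(y) = Mul(Mul(Add(y, 17), Add(y, 20)), Pow(108, -1)) = Mul(Mul(Add(17, y), Add(20, y)), Rational(1, 108)) = Mul(Rational(1, 108), Add(17, y), Add(20, y)))
Add(-36346, Mul(-1, Function('Z')(-97))) = Add(-36346, Mul(-1, Add(Rational(85, 27), Mul(Rational(1, 108), Pow(-97, 2)), Mul(Rational(37, 108), -97)))) = Add(-36346, Mul(-1, Add(Rational(85, 27), Mul(Rational(1, 108), 9409), Rational(-3589, 108)))) = Add(-36346, Mul(-1, Add(Rational(85, 27), Rational(9409, 108), Rational(-3589, 108)))) = Add(-36346, Mul(-1, Rational(1540, 27))) = Add(-36346, Rational(-1540, 27)) = Rational(-982882, 27)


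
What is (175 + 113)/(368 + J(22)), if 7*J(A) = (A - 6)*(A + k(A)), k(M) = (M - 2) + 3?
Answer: 63/103 ≈ 0.61165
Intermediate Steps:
k(M) = 1 + M (k(M) = (-2 + M) + 3 = 1 + M)
J(A) = (1 + 2*A)*(-6 + A)/7 (J(A) = ((A - 6)*(A + (1 + A)))/7 = ((-6 + A)*(1 + 2*A))/7 = ((1 + 2*A)*(-6 + A))/7 = (1 + 2*A)*(-6 + A)/7)
(175 + 113)/(368 + J(22)) = (175 + 113)/(368 + (-6/7 - 11/7*22 + (2/7)*22**2)) = 288/(368 + (-6/7 - 242/7 + (2/7)*484)) = 288/(368 + (-6/7 - 242/7 + 968/7)) = 288/(368 + 720/7) = 288/(3296/7) = 288*(7/3296) = 63/103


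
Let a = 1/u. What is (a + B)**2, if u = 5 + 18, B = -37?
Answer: 722500/529 ≈ 1365.8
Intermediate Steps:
u = 23
a = 1/23 ≈ 0.043478
(a + B)**2 = (1/23 - 37)**2 = (-850/23)**2 = 722500/529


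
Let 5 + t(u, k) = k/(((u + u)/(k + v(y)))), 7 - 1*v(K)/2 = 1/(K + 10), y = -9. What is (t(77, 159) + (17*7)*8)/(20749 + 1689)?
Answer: 173027/3455452 ≈ 0.050074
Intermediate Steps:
v(K) = 14 - 2/(10 + K) (v(K) = 14 - 2/(K + 10) = 14 - 2/(10 + K))
t(u, k) = -5 + k*(12 + k)/(2*u) (t(u, k) = -5 + k/(((u + u)/(k + 2*(69 + 7*(-9))/(10 - 9)))) = -5 + k/(((2*u)/(k + 2*(69 - 63)/1))) = -5 + k/(((2*u)/(k + 2*1*6))) = -5 + k/(((2*u)/(k + 12))) = -5 + k/(((2*u)/(12 + k))) = -5 + k/((2*u/(12 + k))) = -5 + k*((12 + k)/(2*u)) = -5 + k*(12 + k)/(2*u))
(t(77, 159) + (17*7)*8)/(20749 + 1689) = ((½)*(159² - 10*77 + 12*159)/77 + (17*7)*8)/(20749 + 1689) = ((½)*(1/77)*(25281 - 770 + 1908) + 119*8)/22438 = ((½)*(1/77)*26419 + 952)*(1/22438) = (26419/154 + 952)*(1/22438) = (173027/154)*(1/22438) = 173027/3455452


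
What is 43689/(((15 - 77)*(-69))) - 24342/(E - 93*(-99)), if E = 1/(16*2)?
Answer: 3179849731/420135250 ≈ 7.5686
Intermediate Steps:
E = 1/32 ≈ 0.031250
43689/(((15 - 77)*(-69))) - 24342/(E - 93*(-99)) = 43689/(((15 - 77)*(-69))) - 24342/(1/32 - 93*(-99)) = 43689/((-62*(-69))) - 24342/(1/32 + 9207) = 43689/4278 - 24342/294625/32 = 43689*(1/4278) - 24342*32/294625 = 14563/1426 - 778944/294625 = 3179849731/420135250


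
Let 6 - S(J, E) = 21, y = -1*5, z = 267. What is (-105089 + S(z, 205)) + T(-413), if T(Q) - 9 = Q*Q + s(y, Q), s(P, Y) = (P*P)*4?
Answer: 65574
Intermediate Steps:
y = -5
S(J, E) = -15 (S(J, E) = 6 - 1*21 = 6 - 21 = -15)
s(P, Y) = 4*P² (s(P, Y) = P²*4 = 4*P²)
T(Q) = 109 + Q² (T(Q) = 9 + (Q*Q + 4*(-5)²) = 9 + (Q² + 4*25) = 9 + (Q² + 100) = 9 + (100 + Q²) = 109 + Q²)
(-105089 + S(z, 205)) + T(-413) = (-105089 - 15) + (109 + (-413)²) = -105104 + (109 + 170569) = -105104 + 170678 = 65574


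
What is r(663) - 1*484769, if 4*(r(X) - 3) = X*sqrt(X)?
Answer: -484766 + 663*sqrt(663)/4 ≈ -4.8050e+5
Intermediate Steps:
r(X) = 3 + X**(3/2)/4 (r(X) = 3 + (X*sqrt(X))/4 = 3 + X**(3/2)/4)
r(663) - 1*484769 = (3 + 663**(3/2)/4) - 1*484769 = (3 + (663*sqrt(663))/4) - 484769 = (3 + 663*sqrt(663)/4) - 484769 = -484766 + 663*sqrt(663)/4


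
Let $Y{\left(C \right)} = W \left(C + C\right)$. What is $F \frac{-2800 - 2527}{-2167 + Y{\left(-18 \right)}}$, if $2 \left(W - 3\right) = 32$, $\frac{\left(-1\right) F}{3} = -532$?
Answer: $\frac{8501892}{2851} \approx 2982.1$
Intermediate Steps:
$F = 1596$ ($F = \left(-3\right) \left(-532\right) = 1596$)
$W = 19$ ($W = 3 + \frac{1}{2} \cdot 32 = 3 + 16 = 19$)
$Y{\left(C \right)} = 38 C$ ($Y{\left(C \right)} = 19 \left(C + C\right) = 19 \cdot 2 C = 38 C$)
$F \frac{-2800 - 2527}{-2167 + Y{\left(-18 \right)}} = 1596 \frac{-2800 - 2527}{-2167 + 38 \left(-18\right)} = 1596 \left(- \frac{5327}{-2167 - 684}\right) = 1596 \left(- \frac{5327}{-2851}\right) = 1596 \left(\left(-5327\right) \left(- \frac{1}{2851}\right)\right) = 1596 \cdot \frac{5327}{2851} = \frac{8501892}{2851}$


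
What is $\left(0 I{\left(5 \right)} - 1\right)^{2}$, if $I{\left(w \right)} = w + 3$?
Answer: $1$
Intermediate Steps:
$I{\left(w \right)} = 3 + w$
$\left(0 I{\left(5 \right)} - 1\right)^{2} = \left(0 \left(3 + 5\right) - 1\right)^{2} = \left(0 \cdot 8 - 1\right)^{2} = \left(0 - 1\right)^{2} = \left(-1\right)^{2} = 1$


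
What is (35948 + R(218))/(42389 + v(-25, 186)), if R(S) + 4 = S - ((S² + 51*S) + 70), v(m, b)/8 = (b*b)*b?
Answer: -22550/51521237 ≈ -0.00043768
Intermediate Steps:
v(m, b) = 8*b³ (v(m, b) = 8*((b*b)*b) = 8*(b²*b) = 8*b³)
R(S) = -74 - S² - 50*S (R(S) = -4 + (S - ((S² + 51*S) + 70)) = -4 + (S - (70 + S² + 51*S)) = -4 + (S + (-70 - S² - 51*S)) = -4 + (-70 - S² - 50*S) = -74 - S² - 50*S)
(35948 + R(218))/(42389 + v(-25, 186)) = (35948 + (-74 - 1*218² - 50*218))/(42389 + 8*186³) = (35948 + (-74 - 1*47524 - 10900))/(42389 + 8*6434856) = (35948 + (-74 - 47524 - 10900))/(42389 + 51478848) = (35948 - 58498)/51521237 = -22550*1/51521237 = -22550/51521237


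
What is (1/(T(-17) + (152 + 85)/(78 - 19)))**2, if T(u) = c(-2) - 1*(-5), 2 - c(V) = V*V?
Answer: 3481/171396 ≈ 0.020310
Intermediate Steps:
c(V) = 2 - V**2 (c(V) = 2 - V*V = 2 - V**2)
T(u) = 3 (T(u) = (2 - 1*(-2)**2) - 1*(-5) = (2 - 1*4) + 5 = (2 - 4) + 5 = -2 + 5 = 3)
(1/(T(-17) + (152 + 85)/(78 - 19)))**2 = (1/(3 + (152 + 85)/(78 - 19)))**2 = (1/(3 + 237/59))**2 = (1/(414/59))**2 = (59/414)**2 = 3481/171396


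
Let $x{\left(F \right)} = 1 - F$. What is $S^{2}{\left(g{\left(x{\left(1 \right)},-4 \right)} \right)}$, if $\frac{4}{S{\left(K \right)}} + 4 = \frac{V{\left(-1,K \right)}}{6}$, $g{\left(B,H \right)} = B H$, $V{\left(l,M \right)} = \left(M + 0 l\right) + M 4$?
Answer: $1$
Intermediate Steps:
$V{\left(l,M \right)} = 5 M$ ($V{\left(l,M \right)} = \left(M + 0\right) + 4 M = M + 4 M = 5 M$)
$S{\left(K \right)} = \frac{4}{-4 + \frac{5 K}{6}}$
$S^{2}{\left(g{\left(x{\left(1 \right)},-4 \right)} \right)} = \left(\frac{24}{-24 + 5 \left(1 - 1\right) \left(-4\right)}\right)^{2} = \left(\frac{24}{-24 + 5 \cdot 0 \left(-4\right)}\right)^{2} = \left(\frac{24}{-24 + 5 \cdot 0}\right)^{2} = \left(\frac{24}{-24 + 0}\right)^{2} = \left(\frac{24}{-24}\right)^{2} = \left(24 \left(- \frac{1}{24}\right)\right)^{2} = \left(-1\right)^{2} = 1$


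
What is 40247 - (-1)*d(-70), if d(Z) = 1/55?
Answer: 2213586/55 ≈ 40247.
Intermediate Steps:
d(Z) = 1/55
40247 - (-1)*d(-70) = 40247 - (-1)/55 = 40247 - 1*(-1/55) = 40247 + 1/55 = 2213586/55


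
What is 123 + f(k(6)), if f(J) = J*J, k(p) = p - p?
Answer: 123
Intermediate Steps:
k(p) = 0
f(J) = J²
123 + f(k(6)) = 123 + 0² = 123 + 0 = 123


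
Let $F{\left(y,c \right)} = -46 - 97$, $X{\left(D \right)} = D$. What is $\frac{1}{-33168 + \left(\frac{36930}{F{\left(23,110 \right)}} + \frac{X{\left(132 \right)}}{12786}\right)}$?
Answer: $- \frac{304733}{10186078828} \approx -2.9917 \cdot 10^{-5}$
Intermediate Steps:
$F{\left(y,c \right)} = -143$ ($F{\left(y,c \right)} = -46 - 97 = -143$)
$\frac{1}{-33168 + \left(\frac{36930}{F{\left(23,110 \right)}} + \frac{X{\left(132 \right)}}{12786}\right)} = \frac{1}{-33168 + \left(\frac{36930}{-143} + \frac{132}{12786}\right)} = \frac{1}{-33168 + \left(36930 \left(- \frac{1}{143}\right) + 132 \cdot \frac{1}{12786}\right)} = \frac{1}{-33168 + \left(- \frac{36930}{143} + \frac{22}{2131}\right)} = \frac{1}{-33168 - \frac{78694684}{304733}} = \frac{1}{- \frac{10186078828}{304733}} = - \frac{304733}{10186078828}$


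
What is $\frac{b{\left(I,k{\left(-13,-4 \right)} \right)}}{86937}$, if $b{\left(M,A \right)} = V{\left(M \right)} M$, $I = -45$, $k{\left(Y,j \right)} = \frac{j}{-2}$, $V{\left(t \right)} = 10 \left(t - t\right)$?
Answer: $0$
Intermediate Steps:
$V{\left(t \right)} = 0$ ($V{\left(t \right)} = 10 \cdot 0 = 0$)
$k{\left(Y,j \right)} = - \frac{j}{2}$ ($k{\left(Y,j \right)} = j \left(- \frac{1}{2}\right) = - \frac{j}{2}$)
$b{\left(M,A \right)} = 0$ ($b{\left(M,A \right)} = 0 M = 0$)
$\frac{b{\left(I,k{\left(-13,-4 \right)} \right)}}{86937} = \frac{0}{86937} = 0 \cdot \frac{1}{86937} = 0$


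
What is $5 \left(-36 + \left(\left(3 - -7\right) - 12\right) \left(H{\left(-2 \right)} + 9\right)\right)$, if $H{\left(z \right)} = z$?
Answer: $-250$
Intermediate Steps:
$5 \left(-36 + \left(\left(3 - -7\right) - 12\right) \left(H{\left(-2 \right)} + 9\right)\right) = 5 \left(-36 + \left(\left(3 - -7\right) - 12\right) \left(-2 + 9\right)\right) = 5 \left(-36 + \left(\left(3 + 7\right) - 12\right) 7\right) = 5 \left(-36 + \left(10 - 12\right) 7\right) = 5 \left(-36 - 14\right) = 5 \left(-50\right) = -250$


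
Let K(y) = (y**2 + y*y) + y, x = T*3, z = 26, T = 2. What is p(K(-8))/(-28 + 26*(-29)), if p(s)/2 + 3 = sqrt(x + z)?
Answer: 3/391 - 4*sqrt(2)/391 ≈ -0.0067950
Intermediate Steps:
x = 6 (x = 2*3 = 6)
K(y) = y + 2*y**2 (K(y) = (y**2 + y**2) + y = 2*y**2 + y = y + 2*y**2)
p(s) = -6 + 8*sqrt(2) (p(s) = -6 + 2*sqrt(6 + 26) = -6 + 2*sqrt(32) = -6 + 2*(4*sqrt(2)) = -6 + 8*sqrt(2))
p(K(-8))/(-28 + 26*(-29)) = (-6 + 8*sqrt(2))/(-28 + 26*(-29)) = (-6 + 8*sqrt(2))/(-28 - 754) = (-6 + 8*sqrt(2))/(-782) = (-6 + 8*sqrt(2))*(-1/782) = 3/391 - 4*sqrt(2)/391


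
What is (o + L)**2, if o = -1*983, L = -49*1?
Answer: 1065024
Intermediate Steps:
L = -49
o = -983
(o + L)**2 = (-983 - 49)**2 = (-1032)**2 = 1065024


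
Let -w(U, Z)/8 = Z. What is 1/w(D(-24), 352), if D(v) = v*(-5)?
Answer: -1/2816 ≈ -0.00035511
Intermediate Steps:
D(v) = -5*v
w(U, Z) = -8*Z
1/w(D(-24), 352) = 1/(-8*352) = 1/(-2816) = -1/2816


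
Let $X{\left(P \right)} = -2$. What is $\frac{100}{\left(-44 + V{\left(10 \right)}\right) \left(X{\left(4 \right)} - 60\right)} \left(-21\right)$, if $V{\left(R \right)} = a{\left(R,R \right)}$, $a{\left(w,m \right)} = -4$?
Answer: $- \frac{175}{248} \approx -0.70565$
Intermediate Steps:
$V{\left(R \right)} = -4$
$\frac{100}{\left(-44 + V{\left(10 \right)}\right) \left(X{\left(4 \right)} - 60\right)} \left(-21\right) = \frac{100}{\left(-44 - 4\right) \left(-2 - 60\right)} \left(-21\right) = \frac{100}{\left(-48\right) \left(-62\right)} \left(-21\right) = \frac{100}{2976} \left(-21\right) = 100 \cdot \frac{1}{2976} \left(-21\right) = \frac{25}{744} \left(-21\right) = - \frac{175}{248}$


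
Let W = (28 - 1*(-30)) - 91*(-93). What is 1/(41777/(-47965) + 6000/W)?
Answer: -408709765/68191817 ≈ -5.9935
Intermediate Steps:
W = 8521 (W = (28 + 30) + 8463 = 58 + 8463 = 8521)
1/(41777/(-47965) + 6000/W) = 1/(41777/(-47965) + 6000/8521) = 1/(41777*(-1/47965) + 6000*(1/8521)) = 1/(-41777/47965 + 6000/8521) = 1/(-68191817/408709765) = -408709765/68191817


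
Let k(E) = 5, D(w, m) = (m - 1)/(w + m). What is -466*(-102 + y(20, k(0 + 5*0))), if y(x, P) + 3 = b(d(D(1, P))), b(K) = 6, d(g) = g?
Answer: 46134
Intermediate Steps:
D(w, m) = (-1 + m)/(m + w)
y(x, P) = 3 (y(x, P) = -3 + 6 = 3)
-466*(-102 + y(20, k(0 + 5*0))) = -466*(-102 + 3) = -466*(-99) = 46134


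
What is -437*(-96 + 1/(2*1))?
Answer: 83467/2 ≈ 41734.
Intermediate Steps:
-437*(-96 + 1/(2*1)) = -437*(-96 + 1/2) = -437*(-96 + ½) = -437*(-191/2) = 83467/2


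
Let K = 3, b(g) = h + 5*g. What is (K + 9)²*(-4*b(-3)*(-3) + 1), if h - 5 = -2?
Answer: -20592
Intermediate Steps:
h = 3 (h = 5 - 2 = 3)
b(g) = 3 + 5*g
(K + 9)²*(-4*b(-3)*(-3) + 1) = (3 + 9)²*(-4*(3 + 5*(-3))*(-3) + 1) = 12²*(-4*(3 - 15)*(-3) + 1) = 144*(-(-48)*(-3) + 1) = 144*(-4*36 + 1) = 144*(-144 + 1) = 144*(-143) = -20592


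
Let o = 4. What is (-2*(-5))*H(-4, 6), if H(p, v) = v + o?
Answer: 100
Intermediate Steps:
H(p, v) = 4 + v (H(p, v) = v + 4 = 4 + v)
(-2*(-5))*H(-4, 6) = (-2*(-5))*(4 + 6) = 10*10 = 100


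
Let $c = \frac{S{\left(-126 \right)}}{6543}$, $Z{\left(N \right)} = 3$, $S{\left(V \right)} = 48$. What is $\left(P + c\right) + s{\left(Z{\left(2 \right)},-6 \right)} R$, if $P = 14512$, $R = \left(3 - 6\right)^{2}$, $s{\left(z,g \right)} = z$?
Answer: $\frac{31709575}{2181} \approx 14539.0$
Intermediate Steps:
$R = 9$ ($R = \left(-3\right)^{2} = 9$)
$c = \frac{16}{2181}$ ($c = \frac{48}{6543} = 48 \cdot \frac{1}{6543} = \frac{16}{2181} \approx 0.0073361$)
$\left(P + c\right) + s{\left(Z{\left(2 \right)},-6 \right)} R = \left(14512 + \frac{16}{2181}\right) + 3 \cdot 9 = \frac{31650688}{2181} + 27 = \frac{31709575}{2181}$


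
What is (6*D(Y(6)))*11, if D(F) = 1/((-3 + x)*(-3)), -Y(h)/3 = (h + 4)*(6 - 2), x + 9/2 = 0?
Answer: 44/15 ≈ 2.9333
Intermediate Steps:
x = -9/2 (x = -9/2 + 0 = -9/2 ≈ -4.5000)
Y(h) = -48 - 12*h (Y(h) = -3*(h + 4)*(6 - 2) = -3*(4 + h)*4 = -3*(16 + 4*h) = -48 - 12*h)
D(F) = 2/45 (D(F) = 1/((-3 - 9/2)*(-3)) = 1/(-15/2*(-3)) = 1/(45/2) = 2/45)
(6*D(Y(6)))*11 = (6*(2/45))*11 = (4/15)*11 = 44/15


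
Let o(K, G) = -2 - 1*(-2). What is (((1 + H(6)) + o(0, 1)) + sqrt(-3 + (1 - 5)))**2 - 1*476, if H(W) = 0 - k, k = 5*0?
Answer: -482 + 2*I*sqrt(7) ≈ -482.0 + 5.2915*I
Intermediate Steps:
k = 0
o(K, G) = 0 (o(K, G) = -2 + 2 = 0)
H(W) = 0 (H(W) = 0 - 1*0 = 0 + 0 = 0)
(((1 + H(6)) + o(0, 1)) + sqrt(-3 + (1 - 5)))**2 - 1*476 = (((1 + 0) + 0) + sqrt(-3 + (1 - 5)))**2 - 1*476 = ((1 + 0) + sqrt(-3 - 4))**2 - 476 = (1 + sqrt(-7))**2 - 476 = (1 + I*sqrt(7))**2 - 476 = -476 + (1 + I*sqrt(7))**2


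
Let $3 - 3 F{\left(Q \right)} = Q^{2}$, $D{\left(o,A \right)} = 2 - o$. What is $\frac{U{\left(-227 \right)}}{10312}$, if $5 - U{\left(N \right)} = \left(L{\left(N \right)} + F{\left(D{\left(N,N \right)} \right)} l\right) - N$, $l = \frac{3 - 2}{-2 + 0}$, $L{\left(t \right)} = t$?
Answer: $- \frac{6551}{7734} \approx -0.84704$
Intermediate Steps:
$F{\left(Q \right)} = 1 - \frac{Q^{2}}{3}$
$l = - \frac{1}{2}$ ($l = 1 \frac{1}{-2} = 1 \left(- \frac{1}{2}\right) = - \frac{1}{2} \approx -0.5$)
$U{\left(N \right)} = \frac{11}{2} - \frac{\left(2 - N\right)^{2}}{6}$ ($U{\left(N \right)} = 5 - \left(\left(N + \left(1 - \frac{\left(2 - N\right)^{2}}{3}\right) \left(- \frac{1}{2}\right)\right) - N\right) = 5 - \left(\left(N + \left(- \frac{1}{2} + \frac{\left(2 - N\right)^{2}}{6}\right)\right) - N\right) = 5 - \left(\left(- \frac{1}{2} + N + \frac{\left(2 - N\right)^{2}}{6}\right) - N\right) = 5 - \left(- \frac{1}{2} + \frac{\left(2 - N\right)^{2}}{6}\right) = \frac{11}{2} - \frac{\left(2 - N\right)^{2}}{6}$)
$\frac{U{\left(-227 \right)}}{10312} = \frac{\frac{11}{2} - \frac{\left(-2 - 227\right)^{2}}{6}}{10312} = \left(\frac{11}{2} - \frac{\left(-229\right)^{2}}{6}\right) \frac{1}{10312} = \left(\frac{11}{2} - \frac{52441}{6}\right) \frac{1}{10312} = \left(- \frac{26204}{3}\right) \frac{1}{10312} = - \frac{6551}{7734}$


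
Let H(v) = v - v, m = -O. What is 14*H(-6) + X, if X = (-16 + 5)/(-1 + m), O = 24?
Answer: 11/25 ≈ 0.44000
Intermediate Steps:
m = -24 (m = -1*24 = -24)
H(v) = 0
X = 11/25 (X = (-16 + 5)/(-1 - 24) = -11/(-25) = -11*(-1/25) = 11/25 ≈ 0.44000)
14*H(-6) + X = 14*0 + 11/25 = 0 + 11/25 = 11/25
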